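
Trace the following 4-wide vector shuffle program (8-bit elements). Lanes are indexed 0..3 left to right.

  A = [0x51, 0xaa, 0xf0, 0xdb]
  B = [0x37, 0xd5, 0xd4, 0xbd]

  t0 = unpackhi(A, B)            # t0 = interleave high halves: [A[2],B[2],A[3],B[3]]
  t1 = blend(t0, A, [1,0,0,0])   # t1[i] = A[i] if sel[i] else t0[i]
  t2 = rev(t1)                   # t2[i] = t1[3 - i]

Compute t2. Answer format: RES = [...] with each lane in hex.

RES = [0xbd, 0xdb, 0xd4, 0x51]

  t0: f0 d4 db bd
  t1: 51 d4 db bd
  t2: bd db d4 51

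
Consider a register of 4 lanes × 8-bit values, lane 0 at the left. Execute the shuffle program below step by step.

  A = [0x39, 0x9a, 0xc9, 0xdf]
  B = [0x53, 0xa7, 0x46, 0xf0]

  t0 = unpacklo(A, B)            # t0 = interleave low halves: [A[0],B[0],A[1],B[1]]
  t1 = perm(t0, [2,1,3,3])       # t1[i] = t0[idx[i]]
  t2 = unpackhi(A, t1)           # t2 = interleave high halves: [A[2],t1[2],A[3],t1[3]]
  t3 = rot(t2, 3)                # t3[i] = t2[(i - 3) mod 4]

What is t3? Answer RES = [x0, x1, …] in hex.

  t0: 39 53 9a a7
  t1: 9a 53 a7 a7
  t2: c9 a7 df a7
  t3: a7 df a7 c9

RES = [0xa7, 0xdf, 0xa7, 0xc9]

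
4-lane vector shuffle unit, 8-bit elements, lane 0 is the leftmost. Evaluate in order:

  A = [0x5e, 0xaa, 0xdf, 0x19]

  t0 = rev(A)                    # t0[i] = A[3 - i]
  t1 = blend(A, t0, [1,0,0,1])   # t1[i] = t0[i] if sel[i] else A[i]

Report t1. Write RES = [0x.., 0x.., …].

  t0: 19 df aa 5e
  t1: 19 aa df 5e

RES = [0x19, 0xaa, 0xdf, 0x5e]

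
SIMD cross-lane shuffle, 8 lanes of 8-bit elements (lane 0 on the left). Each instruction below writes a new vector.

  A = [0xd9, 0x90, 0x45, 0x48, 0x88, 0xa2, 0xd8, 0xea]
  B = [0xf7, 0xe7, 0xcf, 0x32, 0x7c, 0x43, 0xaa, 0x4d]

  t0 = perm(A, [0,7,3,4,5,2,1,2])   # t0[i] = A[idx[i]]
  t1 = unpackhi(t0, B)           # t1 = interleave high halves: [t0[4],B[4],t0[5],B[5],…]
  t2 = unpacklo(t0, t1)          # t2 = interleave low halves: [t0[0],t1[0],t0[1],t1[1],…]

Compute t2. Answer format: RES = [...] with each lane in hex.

RES = [0xd9, 0xa2, 0xea, 0x7c, 0x48, 0x45, 0x88, 0x43]

t0 = [0xd9, 0xea, 0x48, 0x88, 0xa2, 0x45, 0x90, 0x45]
t1 = [0xa2, 0x7c, 0x45, 0x43, 0x90, 0xaa, 0x45, 0x4d]
t2 = [0xd9, 0xa2, 0xea, 0x7c, 0x48, 0x45, 0x88, 0x43]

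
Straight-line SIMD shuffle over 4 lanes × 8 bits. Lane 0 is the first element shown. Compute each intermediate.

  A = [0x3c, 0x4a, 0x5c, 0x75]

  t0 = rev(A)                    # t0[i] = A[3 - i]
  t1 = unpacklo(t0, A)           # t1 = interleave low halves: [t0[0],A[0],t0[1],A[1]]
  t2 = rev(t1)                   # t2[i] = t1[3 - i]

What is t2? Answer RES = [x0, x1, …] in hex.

t0 = [0x75, 0x5c, 0x4a, 0x3c]
t1 = [0x75, 0x3c, 0x5c, 0x4a]
t2 = [0x4a, 0x5c, 0x3c, 0x75]

RES = [ 0x4a  0x5c  0x3c  0x75 ]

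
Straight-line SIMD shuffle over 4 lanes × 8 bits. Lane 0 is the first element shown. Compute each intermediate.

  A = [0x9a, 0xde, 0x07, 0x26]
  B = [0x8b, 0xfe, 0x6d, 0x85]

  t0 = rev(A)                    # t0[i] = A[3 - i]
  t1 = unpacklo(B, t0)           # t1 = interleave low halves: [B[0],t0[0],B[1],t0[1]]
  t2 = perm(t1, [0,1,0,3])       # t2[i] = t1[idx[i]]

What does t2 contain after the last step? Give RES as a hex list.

RES = [ 0x8b  0x26  0x8b  0x07 ]

t0 = [0x26, 0x07, 0xde, 0x9a]
t1 = [0x8b, 0x26, 0xfe, 0x07]
t2 = [0x8b, 0x26, 0x8b, 0x07]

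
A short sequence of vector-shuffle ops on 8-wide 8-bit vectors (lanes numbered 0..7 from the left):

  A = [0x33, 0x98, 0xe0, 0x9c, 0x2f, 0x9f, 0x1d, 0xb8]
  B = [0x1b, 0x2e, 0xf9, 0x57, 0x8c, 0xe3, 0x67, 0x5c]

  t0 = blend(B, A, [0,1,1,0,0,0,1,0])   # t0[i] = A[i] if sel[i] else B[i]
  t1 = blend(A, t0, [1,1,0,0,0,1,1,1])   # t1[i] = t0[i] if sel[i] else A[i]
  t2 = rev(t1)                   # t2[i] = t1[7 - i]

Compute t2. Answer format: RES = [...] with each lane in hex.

RES = [0x5c, 0x1d, 0xe3, 0x2f, 0x9c, 0xe0, 0x98, 0x1b]

  t0: 1b 98 e0 57 8c e3 1d 5c
  t1: 1b 98 e0 9c 2f e3 1d 5c
  t2: 5c 1d e3 2f 9c e0 98 1b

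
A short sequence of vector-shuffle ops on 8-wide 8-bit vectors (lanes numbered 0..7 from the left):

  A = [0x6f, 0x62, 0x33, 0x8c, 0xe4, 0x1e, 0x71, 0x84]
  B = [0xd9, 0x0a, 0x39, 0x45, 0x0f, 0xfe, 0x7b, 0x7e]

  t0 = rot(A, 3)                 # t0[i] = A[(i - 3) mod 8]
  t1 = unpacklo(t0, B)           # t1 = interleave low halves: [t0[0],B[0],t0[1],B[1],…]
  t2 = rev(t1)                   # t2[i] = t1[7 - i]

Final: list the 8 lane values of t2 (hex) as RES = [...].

RES = [ 0x45  0x6f  0x39  0x84  0x0a  0x71  0xd9  0x1e ]

→ t0 |1e|71|84|6f|62|33|8c|e4|
→ t1 |1e|d9|71|0a|84|39|6f|45|
→ t2 |45|6f|39|84|0a|71|d9|1e|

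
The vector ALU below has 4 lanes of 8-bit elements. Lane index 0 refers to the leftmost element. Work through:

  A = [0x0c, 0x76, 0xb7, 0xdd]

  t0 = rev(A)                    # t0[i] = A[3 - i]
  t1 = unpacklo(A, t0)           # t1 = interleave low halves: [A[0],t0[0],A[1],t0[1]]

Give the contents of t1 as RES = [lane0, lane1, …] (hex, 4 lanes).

RES = [0x0c, 0xdd, 0x76, 0xb7]

t0 = [0xdd, 0xb7, 0x76, 0x0c]
t1 = [0x0c, 0xdd, 0x76, 0xb7]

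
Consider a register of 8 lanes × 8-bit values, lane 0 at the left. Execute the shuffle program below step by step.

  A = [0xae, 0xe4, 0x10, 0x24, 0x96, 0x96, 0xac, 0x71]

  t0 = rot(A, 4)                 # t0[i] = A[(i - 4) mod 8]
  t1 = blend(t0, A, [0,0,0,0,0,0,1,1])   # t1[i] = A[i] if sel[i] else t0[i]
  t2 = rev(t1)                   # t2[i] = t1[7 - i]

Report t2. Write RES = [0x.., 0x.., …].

RES = [ 0x71  0xac  0xe4  0xae  0x71  0xac  0x96  0x96 ]

→ t0 |96|96|ac|71|ae|e4|10|24|
→ t1 |96|96|ac|71|ae|e4|ac|71|
→ t2 |71|ac|e4|ae|71|ac|96|96|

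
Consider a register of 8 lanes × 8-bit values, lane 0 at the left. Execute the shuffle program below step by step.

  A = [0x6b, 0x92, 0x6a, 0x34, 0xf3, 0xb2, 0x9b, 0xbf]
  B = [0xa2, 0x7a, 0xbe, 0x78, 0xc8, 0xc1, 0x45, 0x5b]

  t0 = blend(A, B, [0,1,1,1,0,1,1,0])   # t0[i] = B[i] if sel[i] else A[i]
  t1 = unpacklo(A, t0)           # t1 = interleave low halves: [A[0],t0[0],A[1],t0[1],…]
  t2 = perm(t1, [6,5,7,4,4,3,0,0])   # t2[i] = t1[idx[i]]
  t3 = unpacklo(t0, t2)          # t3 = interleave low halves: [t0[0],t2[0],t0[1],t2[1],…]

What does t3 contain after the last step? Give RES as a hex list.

  t0: 6b 7a be 78 f3 c1 45 bf
  t1: 6b 6b 92 7a 6a be 34 78
  t2: 34 be 78 6a 6a 7a 6b 6b
  t3: 6b 34 7a be be 78 78 6a

RES = [0x6b, 0x34, 0x7a, 0xbe, 0xbe, 0x78, 0x78, 0x6a]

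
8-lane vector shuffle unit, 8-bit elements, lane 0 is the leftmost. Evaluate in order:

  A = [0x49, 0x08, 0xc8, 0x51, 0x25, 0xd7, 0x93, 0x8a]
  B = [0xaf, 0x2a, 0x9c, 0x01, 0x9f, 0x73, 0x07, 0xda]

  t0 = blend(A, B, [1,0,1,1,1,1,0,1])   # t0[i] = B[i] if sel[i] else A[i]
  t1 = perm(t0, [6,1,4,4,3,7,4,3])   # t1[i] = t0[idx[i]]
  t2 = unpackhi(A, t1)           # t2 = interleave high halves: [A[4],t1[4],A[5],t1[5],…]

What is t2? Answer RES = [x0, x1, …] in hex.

  t0: af 08 9c 01 9f 73 93 da
  t1: 93 08 9f 9f 01 da 9f 01
  t2: 25 01 d7 da 93 9f 8a 01

RES = [0x25, 0x01, 0xd7, 0xda, 0x93, 0x9f, 0x8a, 0x01]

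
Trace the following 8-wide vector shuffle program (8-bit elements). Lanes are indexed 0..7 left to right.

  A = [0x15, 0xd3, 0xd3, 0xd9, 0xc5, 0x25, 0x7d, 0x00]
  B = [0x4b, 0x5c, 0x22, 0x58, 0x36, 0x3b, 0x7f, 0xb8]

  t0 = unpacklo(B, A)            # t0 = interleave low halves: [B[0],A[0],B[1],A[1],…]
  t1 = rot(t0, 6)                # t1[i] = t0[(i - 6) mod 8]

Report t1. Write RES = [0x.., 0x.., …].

→ t0 |4b|15|5c|d3|22|d3|58|d9|
→ t1 |5c|d3|22|d3|58|d9|4b|15|

RES = [0x5c, 0xd3, 0x22, 0xd3, 0x58, 0xd9, 0x4b, 0x15]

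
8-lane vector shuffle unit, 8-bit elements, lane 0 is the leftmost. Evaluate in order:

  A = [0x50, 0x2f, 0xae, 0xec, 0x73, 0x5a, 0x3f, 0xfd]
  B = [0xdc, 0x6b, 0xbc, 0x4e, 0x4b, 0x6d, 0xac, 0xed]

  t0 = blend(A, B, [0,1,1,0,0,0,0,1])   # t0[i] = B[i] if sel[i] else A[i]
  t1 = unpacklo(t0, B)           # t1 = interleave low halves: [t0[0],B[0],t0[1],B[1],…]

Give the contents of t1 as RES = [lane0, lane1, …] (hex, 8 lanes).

RES = [ 0x50  0xdc  0x6b  0x6b  0xbc  0xbc  0xec  0x4e ]

t0 = [0x50, 0x6b, 0xbc, 0xec, 0x73, 0x5a, 0x3f, 0xed]
t1 = [0x50, 0xdc, 0x6b, 0x6b, 0xbc, 0xbc, 0xec, 0x4e]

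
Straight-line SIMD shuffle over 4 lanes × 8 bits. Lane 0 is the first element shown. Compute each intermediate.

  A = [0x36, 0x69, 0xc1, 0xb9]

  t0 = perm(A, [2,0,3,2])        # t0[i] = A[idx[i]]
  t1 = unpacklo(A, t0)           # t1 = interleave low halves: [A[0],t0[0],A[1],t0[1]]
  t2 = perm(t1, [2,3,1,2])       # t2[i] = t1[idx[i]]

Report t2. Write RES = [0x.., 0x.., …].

RES = [0x69, 0x36, 0xc1, 0x69]

t0 = [0xc1, 0x36, 0xb9, 0xc1]
t1 = [0x36, 0xc1, 0x69, 0x36]
t2 = [0x69, 0x36, 0xc1, 0x69]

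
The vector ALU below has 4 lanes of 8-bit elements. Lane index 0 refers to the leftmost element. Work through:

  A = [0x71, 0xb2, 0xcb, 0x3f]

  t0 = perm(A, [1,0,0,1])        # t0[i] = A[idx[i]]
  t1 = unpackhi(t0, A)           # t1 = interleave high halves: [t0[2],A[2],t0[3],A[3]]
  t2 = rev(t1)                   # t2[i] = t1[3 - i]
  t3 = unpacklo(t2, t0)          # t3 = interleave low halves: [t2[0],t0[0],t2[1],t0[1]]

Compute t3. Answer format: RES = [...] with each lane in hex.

RES = [ 0x3f  0xb2  0xb2  0x71 ]

  t0: b2 71 71 b2
  t1: 71 cb b2 3f
  t2: 3f b2 cb 71
  t3: 3f b2 b2 71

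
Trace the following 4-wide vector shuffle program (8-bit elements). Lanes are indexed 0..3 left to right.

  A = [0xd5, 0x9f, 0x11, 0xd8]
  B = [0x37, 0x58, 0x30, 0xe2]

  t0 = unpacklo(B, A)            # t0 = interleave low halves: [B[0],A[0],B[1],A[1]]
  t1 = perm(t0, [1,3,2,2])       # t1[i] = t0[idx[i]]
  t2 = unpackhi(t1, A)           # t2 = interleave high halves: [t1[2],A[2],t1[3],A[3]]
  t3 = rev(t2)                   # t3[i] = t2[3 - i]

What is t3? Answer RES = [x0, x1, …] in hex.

RES = [0xd8, 0x58, 0x11, 0x58]

→ t0 |37|d5|58|9f|
→ t1 |d5|9f|58|58|
→ t2 |58|11|58|d8|
→ t3 |d8|58|11|58|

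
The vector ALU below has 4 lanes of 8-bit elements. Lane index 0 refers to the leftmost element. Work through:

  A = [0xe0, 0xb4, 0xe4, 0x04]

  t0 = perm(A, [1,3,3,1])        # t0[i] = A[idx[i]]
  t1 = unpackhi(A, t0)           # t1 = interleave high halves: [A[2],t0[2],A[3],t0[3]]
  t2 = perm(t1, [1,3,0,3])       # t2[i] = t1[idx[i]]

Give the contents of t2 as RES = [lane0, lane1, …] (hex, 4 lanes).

RES = [0x04, 0xb4, 0xe4, 0xb4]

  t0: b4 04 04 b4
  t1: e4 04 04 b4
  t2: 04 b4 e4 b4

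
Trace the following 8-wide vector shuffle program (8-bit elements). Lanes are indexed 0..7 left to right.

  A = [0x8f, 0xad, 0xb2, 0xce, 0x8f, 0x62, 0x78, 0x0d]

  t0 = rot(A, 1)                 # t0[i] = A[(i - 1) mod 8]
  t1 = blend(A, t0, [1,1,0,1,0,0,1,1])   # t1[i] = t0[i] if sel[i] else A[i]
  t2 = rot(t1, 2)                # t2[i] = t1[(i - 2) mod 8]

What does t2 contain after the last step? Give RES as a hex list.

→ t0 |0d|8f|ad|b2|ce|8f|62|78|
→ t1 |0d|8f|b2|b2|8f|62|62|78|
→ t2 |62|78|0d|8f|b2|b2|8f|62|

RES = [ 0x62  0x78  0x0d  0x8f  0xb2  0xb2  0x8f  0x62 ]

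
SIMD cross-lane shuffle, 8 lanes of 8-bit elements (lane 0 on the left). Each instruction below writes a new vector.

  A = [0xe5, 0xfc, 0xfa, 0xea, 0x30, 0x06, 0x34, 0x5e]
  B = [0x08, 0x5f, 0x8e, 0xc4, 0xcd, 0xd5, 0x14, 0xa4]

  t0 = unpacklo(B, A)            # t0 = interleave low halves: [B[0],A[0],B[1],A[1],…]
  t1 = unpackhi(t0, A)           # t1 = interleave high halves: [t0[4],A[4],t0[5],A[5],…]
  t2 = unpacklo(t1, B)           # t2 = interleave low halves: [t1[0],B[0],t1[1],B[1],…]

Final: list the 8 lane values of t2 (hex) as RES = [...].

RES = [0x8e, 0x08, 0x30, 0x5f, 0xfa, 0x8e, 0x06, 0xc4]

→ t0 |08|e5|5f|fc|8e|fa|c4|ea|
→ t1 |8e|30|fa|06|c4|34|ea|5e|
→ t2 |8e|08|30|5f|fa|8e|06|c4|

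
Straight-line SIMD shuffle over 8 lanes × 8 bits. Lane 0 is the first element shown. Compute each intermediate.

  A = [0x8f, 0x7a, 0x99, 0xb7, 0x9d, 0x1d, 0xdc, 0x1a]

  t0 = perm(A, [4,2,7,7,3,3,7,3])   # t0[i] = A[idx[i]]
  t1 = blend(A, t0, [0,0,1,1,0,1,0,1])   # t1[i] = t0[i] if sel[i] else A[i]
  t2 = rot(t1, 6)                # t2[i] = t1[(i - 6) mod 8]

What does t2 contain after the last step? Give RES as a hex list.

t0 = [0x9d, 0x99, 0x1a, 0x1a, 0xb7, 0xb7, 0x1a, 0xb7]
t1 = [0x8f, 0x7a, 0x1a, 0x1a, 0x9d, 0xb7, 0xdc, 0xb7]
t2 = [0x1a, 0x1a, 0x9d, 0xb7, 0xdc, 0xb7, 0x8f, 0x7a]

RES = [ 0x1a  0x1a  0x9d  0xb7  0xdc  0xb7  0x8f  0x7a ]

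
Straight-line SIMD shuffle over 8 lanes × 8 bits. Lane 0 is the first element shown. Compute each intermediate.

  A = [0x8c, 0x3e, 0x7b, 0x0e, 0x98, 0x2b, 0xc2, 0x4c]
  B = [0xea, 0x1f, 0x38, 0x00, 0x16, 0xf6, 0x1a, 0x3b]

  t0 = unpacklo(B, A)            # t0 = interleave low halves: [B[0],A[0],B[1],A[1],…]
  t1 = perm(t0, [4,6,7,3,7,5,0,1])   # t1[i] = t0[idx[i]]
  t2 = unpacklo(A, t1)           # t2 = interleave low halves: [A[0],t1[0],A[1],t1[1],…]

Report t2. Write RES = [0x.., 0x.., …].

RES = [0x8c, 0x38, 0x3e, 0x00, 0x7b, 0x0e, 0x0e, 0x3e]

t0 = [0xea, 0x8c, 0x1f, 0x3e, 0x38, 0x7b, 0x00, 0x0e]
t1 = [0x38, 0x00, 0x0e, 0x3e, 0x0e, 0x7b, 0xea, 0x8c]
t2 = [0x8c, 0x38, 0x3e, 0x00, 0x7b, 0x0e, 0x0e, 0x3e]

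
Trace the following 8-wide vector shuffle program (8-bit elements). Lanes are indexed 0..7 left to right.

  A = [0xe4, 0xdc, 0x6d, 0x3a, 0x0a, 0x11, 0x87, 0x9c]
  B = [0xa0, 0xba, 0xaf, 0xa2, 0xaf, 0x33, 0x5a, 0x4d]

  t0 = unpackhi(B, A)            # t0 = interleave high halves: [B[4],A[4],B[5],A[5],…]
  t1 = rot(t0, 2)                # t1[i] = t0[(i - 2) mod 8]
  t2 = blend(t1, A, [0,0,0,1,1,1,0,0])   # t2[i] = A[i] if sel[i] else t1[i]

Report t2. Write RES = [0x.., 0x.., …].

  t0: af 0a 33 11 5a 87 4d 9c
  t1: 4d 9c af 0a 33 11 5a 87
  t2: 4d 9c af 3a 0a 11 5a 87

RES = [ 0x4d  0x9c  0xaf  0x3a  0x0a  0x11  0x5a  0x87 ]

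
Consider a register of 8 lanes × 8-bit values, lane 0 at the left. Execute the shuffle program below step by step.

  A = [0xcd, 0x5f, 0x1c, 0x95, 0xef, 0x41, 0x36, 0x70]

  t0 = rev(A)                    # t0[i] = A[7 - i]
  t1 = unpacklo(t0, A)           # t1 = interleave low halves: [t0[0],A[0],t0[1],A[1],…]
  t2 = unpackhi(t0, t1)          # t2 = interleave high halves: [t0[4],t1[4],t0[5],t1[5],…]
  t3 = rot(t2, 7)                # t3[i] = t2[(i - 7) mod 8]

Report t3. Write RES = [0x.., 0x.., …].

RES = [0x41, 0x1c, 0x1c, 0x5f, 0xef, 0xcd, 0x95, 0x95]

t0 = [0x70, 0x36, 0x41, 0xef, 0x95, 0x1c, 0x5f, 0xcd]
t1 = [0x70, 0xcd, 0x36, 0x5f, 0x41, 0x1c, 0xef, 0x95]
t2 = [0x95, 0x41, 0x1c, 0x1c, 0x5f, 0xef, 0xcd, 0x95]
t3 = [0x41, 0x1c, 0x1c, 0x5f, 0xef, 0xcd, 0x95, 0x95]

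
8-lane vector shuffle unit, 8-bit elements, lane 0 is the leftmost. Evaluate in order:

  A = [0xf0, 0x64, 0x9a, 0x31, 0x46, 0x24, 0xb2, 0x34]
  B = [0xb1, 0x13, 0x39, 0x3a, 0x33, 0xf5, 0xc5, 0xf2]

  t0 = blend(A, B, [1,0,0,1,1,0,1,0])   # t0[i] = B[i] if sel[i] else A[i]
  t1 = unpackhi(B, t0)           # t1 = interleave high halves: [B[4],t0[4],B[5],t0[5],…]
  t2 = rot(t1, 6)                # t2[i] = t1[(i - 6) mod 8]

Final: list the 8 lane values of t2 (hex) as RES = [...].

RES = [0xf5, 0x24, 0xc5, 0xc5, 0xf2, 0x34, 0x33, 0x33]

t0 = [0xb1, 0x64, 0x9a, 0x3a, 0x33, 0x24, 0xc5, 0x34]
t1 = [0x33, 0x33, 0xf5, 0x24, 0xc5, 0xc5, 0xf2, 0x34]
t2 = [0xf5, 0x24, 0xc5, 0xc5, 0xf2, 0x34, 0x33, 0x33]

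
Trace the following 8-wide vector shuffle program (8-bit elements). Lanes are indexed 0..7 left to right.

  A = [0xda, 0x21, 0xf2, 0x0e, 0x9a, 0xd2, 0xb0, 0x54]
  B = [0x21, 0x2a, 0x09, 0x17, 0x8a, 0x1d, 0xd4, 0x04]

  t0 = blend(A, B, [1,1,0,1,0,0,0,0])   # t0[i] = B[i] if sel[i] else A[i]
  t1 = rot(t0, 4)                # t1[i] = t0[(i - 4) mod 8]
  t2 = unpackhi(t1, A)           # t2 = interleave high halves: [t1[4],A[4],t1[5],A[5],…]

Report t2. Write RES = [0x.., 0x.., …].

  t0: 21 2a f2 17 9a d2 b0 54
  t1: 9a d2 b0 54 21 2a f2 17
  t2: 21 9a 2a d2 f2 b0 17 54

RES = [ 0x21  0x9a  0x2a  0xd2  0xf2  0xb0  0x17  0x54 ]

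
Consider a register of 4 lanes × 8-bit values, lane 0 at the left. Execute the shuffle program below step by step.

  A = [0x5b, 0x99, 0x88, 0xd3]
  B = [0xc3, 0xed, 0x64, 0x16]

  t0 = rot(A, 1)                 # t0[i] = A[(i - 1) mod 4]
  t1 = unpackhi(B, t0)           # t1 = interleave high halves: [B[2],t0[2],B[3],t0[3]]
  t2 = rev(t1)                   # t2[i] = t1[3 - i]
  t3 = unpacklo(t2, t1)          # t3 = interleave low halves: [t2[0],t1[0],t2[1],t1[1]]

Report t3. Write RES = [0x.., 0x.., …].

RES = [ 0x88  0x64  0x16  0x99 ]

  t0: d3 5b 99 88
  t1: 64 99 16 88
  t2: 88 16 99 64
  t3: 88 64 16 99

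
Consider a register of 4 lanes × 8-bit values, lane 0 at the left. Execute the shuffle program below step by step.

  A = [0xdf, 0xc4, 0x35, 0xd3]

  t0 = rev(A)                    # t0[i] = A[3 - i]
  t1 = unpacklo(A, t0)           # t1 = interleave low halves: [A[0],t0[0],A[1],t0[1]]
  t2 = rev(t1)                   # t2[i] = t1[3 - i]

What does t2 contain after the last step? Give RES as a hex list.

→ t0 |d3|35|c4|df|
→ t1 |df|d3|c4|35|
→ t2 |35|c4|d3|df|

RES = [ 0x35  0xc4  0xd3  0xdf ]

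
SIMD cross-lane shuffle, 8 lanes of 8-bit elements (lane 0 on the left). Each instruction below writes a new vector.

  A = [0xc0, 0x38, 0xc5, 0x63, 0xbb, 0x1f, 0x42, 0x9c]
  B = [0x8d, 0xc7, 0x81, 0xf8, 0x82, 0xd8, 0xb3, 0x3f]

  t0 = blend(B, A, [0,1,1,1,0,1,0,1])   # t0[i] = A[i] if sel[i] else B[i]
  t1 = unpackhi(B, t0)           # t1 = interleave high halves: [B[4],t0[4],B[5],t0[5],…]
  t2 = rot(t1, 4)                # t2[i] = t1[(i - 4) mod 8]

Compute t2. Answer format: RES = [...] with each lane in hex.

t0 = [0x8d, 0x38, 0xc5, 0x63, 0x82, 0x1f, 0xb3, 0x9c]
t1 = [0x82, 0x82, 0xd8, 0x1f, 0xb3, 0xb3, 0x3f, 0x9c]
t2 = [0xb3, 0xb3, 0x3f, 0x9c, 0x82, 0x82, 0xd8, 0x1f]

RES = [ 0xb3  0xb3  0x3f  0x9c  0x82  0x82  0xd8  0x1f ]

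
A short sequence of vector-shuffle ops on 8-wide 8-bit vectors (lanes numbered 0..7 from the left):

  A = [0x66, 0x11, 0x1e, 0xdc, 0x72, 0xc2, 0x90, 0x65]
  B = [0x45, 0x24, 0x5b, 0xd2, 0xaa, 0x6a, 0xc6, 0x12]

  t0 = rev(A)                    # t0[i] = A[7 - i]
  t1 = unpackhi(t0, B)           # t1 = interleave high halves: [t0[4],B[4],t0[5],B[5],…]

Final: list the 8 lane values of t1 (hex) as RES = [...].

→ t0 |65|90|c2|72|dc|1e|11|66|
→ t1 |dc|aa|1e|6a|11|c6|66|12|

RES = [0xdc, 0xaa, 0x1e, 0x6a, 0x11, 0xc6, 0x66, 0x12]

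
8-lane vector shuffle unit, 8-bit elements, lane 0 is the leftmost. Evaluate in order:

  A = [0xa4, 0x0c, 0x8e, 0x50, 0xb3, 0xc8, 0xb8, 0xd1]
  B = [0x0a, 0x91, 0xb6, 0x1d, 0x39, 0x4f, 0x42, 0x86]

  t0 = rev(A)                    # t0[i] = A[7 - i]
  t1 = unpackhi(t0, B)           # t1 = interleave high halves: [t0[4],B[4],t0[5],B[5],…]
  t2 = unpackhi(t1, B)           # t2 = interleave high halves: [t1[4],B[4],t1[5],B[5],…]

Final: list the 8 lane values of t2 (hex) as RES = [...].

  t0: d1 b8 c8 b3 50 8e 0c a4
  t1: 50 39 8e 4f 0c 42 a4 86
  t2: 0c 39 42 4f a4 42 86 86

RES = [ 0x0c  0x39  0x42  0x4f  0xa4  0x42  0x86  0x86 ]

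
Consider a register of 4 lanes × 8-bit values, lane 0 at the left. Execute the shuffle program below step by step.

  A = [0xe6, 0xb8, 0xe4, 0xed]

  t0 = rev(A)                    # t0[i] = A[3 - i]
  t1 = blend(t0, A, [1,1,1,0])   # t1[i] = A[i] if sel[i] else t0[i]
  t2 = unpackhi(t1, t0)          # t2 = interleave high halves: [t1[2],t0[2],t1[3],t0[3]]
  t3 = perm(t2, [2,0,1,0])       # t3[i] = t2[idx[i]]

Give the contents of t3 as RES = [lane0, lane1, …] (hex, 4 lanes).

→ t0 |ed|e4|b8|e6|
→ t1 |e6|b8|e4|e6|
→ t2 |e4|b8|e6|e6|
→ t3 |e6|e4|b8|e4|

RES = [ 0xe6  0xe4  0xb8  0xe4 ]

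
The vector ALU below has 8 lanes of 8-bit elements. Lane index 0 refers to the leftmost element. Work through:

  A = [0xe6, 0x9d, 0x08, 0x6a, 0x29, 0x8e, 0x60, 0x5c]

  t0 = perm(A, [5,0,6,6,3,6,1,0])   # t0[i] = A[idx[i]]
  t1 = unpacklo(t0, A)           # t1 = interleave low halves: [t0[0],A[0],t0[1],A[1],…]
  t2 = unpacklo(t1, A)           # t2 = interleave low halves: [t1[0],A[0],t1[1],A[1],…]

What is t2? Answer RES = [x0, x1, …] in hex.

→ t0 |8e|e6|60|60|6a|60|9d|e6|
→ t1 |8e|e6|e6|9d|60|08|60|6a|
→ t2 |8e|e6|e6|9d|e6|08|9d|6a|

RES = [ 0x8e  0xe6  0xe6  0x9d  0xe6  0x08  0x9d  0x6a ]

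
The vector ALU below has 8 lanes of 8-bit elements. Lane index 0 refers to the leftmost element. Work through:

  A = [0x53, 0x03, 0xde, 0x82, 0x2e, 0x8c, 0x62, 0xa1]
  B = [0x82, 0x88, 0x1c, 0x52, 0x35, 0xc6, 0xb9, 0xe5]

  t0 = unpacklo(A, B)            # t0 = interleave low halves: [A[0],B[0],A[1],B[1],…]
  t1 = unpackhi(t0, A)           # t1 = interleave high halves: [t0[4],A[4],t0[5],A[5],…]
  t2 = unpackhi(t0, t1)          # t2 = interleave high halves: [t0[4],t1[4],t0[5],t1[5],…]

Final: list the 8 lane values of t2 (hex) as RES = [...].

RES = [ 0xde  0x82  0x1c  0x62  0x82  0x52  0x52  0xa1 ]

→ t0 |53|82|03|88|de|1c|82|52|
→ t1 |de|2e|1c|8c|82|62|52|a1|
→ t2 |de|82|1c|62|82|52|52|a1|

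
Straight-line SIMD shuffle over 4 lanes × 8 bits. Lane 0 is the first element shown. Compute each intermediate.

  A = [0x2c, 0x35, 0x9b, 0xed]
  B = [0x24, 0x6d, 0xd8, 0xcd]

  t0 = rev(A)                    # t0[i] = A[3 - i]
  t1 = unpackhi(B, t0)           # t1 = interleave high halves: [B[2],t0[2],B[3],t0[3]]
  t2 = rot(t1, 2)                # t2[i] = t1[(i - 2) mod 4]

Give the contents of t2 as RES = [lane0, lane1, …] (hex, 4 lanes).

RES = [0xcd, 0x2c, 0xd8, 0x35]

t0 = [0xed, 0x9b, 0x35, 0x2c]
t1 = [0xd8, 0x35, 0xcd, 0x2c]
t2 = [0xcd, 0x2c, 0xd8, 0x35]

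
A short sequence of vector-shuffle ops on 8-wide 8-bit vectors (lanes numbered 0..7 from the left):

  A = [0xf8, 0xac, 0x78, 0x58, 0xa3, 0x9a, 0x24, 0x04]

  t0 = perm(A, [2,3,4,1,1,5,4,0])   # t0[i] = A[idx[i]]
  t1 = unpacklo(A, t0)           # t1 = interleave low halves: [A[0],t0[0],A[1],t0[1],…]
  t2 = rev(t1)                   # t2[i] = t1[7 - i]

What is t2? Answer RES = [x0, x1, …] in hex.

RES = [ 0xac  0x58  0xa3  0x78  0x58  0xac  0x78  0xf8 ]

  t0: 78 58 a3 ac ac 9a a3 f8
  t1: f8 78 ac 58 78 a3 58 ac
  t2: ac 58 a3 78 58 ac 78 f8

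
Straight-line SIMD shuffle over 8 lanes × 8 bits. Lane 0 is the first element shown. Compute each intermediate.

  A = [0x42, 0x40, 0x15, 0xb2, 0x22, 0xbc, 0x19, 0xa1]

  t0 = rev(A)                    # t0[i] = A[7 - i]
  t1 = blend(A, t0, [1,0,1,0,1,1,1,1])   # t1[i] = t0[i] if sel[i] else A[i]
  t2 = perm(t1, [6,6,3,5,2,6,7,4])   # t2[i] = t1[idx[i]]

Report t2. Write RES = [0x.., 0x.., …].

  t0: a1 19 bc 22 b2 15 40 42
  t1: a1 40 bc b2 b2 15 40 42
  t2: 40 40 b2 15 bc 40 42 b2

RES = [0x40, 0x40, 0xb2, 0x15, 0xbc, 0x40, 0x42, 0xb2]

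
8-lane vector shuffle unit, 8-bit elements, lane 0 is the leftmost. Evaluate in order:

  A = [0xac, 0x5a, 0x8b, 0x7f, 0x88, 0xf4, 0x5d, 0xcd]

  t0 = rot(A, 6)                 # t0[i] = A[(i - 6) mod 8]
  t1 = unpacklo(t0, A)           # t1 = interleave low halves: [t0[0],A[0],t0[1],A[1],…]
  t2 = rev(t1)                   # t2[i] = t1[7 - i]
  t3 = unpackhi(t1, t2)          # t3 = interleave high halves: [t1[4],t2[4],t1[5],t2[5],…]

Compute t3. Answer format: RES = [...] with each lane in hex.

  t0: 8b 7f 88 f4 5d cd ac 5a
  t1: 8b ac 7f 5a 88 8b f4 7f
  t2: 7f f4 8b 88 5a 7f ac 8b
  t3: 88 5a 8b 7f f4 ac 7f 8b

RES = [0x88, 0x5a, 0x8b, 0x7f, 0xf4, 0xac, 0x7f, 0x8b]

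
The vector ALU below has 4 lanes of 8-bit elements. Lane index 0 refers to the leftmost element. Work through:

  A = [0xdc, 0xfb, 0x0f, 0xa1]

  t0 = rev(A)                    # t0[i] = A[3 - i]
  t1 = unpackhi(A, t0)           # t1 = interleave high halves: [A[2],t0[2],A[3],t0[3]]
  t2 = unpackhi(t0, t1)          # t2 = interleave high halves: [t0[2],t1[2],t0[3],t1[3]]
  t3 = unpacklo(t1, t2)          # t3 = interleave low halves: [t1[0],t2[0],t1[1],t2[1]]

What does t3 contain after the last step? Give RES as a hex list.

t0 = [0xa1, 0x0f, 0xfb, 0xdc]
t1 = [0x0f, 0xfb, 0xa1, 0xdc]
t2 = [0xfb, 0xa1, 0xdc, 0xdc]
t3 = [0x0f, 0xfb, 0xfb, 0xa1]

RES = [0x0f, 0xfb, 0xfb, 0xa1]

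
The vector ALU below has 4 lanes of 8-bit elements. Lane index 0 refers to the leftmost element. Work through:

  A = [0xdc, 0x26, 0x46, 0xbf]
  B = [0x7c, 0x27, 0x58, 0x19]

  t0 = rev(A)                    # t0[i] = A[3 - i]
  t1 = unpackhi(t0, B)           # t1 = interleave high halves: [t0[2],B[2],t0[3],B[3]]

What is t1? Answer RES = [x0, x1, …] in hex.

RES = [0x26, 0x58, 0xdc, 0x19]

  t0: bf 46 26 dc
  t1: 26 58 dc 19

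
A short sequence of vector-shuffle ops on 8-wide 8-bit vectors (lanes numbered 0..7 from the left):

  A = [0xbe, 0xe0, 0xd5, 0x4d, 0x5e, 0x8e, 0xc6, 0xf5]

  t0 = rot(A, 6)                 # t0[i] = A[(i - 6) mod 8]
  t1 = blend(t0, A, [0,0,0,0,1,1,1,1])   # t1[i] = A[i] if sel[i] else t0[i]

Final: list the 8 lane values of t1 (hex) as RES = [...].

RES = [ 0xd5  0x4d  0x5e  0x8e  0x5e  0x8e  0xc6  0xf5 ]

  t0: d5 4d 5e 8e c6 f5 be e0
  t1: d5 4d 5e 8e 5e 8e c6 f5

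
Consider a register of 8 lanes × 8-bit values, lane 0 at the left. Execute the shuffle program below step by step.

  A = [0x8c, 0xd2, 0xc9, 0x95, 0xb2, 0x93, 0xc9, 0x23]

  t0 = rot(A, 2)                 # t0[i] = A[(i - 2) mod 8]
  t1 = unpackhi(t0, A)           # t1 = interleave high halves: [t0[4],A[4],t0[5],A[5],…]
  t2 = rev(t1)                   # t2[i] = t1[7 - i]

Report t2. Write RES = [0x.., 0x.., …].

RES = [0x23, 0x93, 0xc9, 0xb2, 0x93, 0x95, 0xb2, 0xc9]

  t0: c9 23 8c d2 c9 95 b2 93
  t1: c9 b2 95 93 b2 c9 93 23
  t2: 23 93 c9 b2 93 95 b2 c9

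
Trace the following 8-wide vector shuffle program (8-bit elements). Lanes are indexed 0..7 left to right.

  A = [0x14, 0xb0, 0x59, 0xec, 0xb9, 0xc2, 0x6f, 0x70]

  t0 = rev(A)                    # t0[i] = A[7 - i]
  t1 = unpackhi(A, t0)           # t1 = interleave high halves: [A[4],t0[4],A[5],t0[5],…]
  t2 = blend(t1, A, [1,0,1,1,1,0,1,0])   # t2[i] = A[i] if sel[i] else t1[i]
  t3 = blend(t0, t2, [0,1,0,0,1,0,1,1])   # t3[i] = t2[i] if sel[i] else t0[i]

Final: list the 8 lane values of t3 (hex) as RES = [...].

→ t0 |70|6f|c2|b9|ec|59|b0|14|
→ t1 |b9|ec|c2|59|6f|b0|70|14|
→ t2 |14|ec|59|ec|b9|b0|6f|14|
→ t3 |70|ec|c2|b9|b9|59|6f|14|

RES = [ 0x70  0xec  0xc2  0xb9  0xb9  0x59  0x6f  0x14 ]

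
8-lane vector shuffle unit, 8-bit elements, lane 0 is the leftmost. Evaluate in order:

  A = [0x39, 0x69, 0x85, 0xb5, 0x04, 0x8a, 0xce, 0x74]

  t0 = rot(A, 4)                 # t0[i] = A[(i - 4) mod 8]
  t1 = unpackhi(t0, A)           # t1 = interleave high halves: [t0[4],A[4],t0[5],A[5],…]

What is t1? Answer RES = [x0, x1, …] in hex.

RES = [0x39, 0x04, 0x69, 0x8a, 0x85, 0xce, 0xb5, 0x74]

  t0: 04 8a ce 74 39 69 85 b5
  t1: 39 04 69 8a 85 ce b5 74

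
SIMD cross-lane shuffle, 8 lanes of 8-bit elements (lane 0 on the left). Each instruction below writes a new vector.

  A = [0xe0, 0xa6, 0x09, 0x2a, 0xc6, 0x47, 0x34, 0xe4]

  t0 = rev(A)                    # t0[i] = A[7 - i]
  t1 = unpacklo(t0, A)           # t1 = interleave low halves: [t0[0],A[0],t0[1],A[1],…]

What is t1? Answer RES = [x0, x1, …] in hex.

RES = [0xe4, 0xe0, 0x34, 0xa6, 0x47, 0x09, 0xc6, 0x2a]

  t0: e4 34 47 c6 2a 09 a6 e0
  t1: e4 e0 34 a6 47 09 c6 2a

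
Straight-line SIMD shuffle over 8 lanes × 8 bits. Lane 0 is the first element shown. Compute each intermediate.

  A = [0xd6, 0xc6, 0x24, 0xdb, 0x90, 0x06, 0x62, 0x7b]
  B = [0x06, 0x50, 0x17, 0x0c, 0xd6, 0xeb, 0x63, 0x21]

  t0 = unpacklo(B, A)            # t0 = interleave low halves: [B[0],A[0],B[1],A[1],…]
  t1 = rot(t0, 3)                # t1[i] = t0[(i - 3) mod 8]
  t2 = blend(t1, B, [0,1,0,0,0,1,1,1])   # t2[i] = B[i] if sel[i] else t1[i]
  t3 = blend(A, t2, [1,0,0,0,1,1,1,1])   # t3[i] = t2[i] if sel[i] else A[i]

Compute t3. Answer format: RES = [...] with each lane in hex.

RES = [ 0x24  0xc6  0x24  0xdb  0xd6  0xeb  0x63  0x21 ]

  t0: 06 d6 50 c6 17 24 0c db
  t1: 24 0c db 06 d6 50 c6 17
  t2: 24 50 db 06 d6 eb 63 21
  t3: 24 c6 24 db d6 eb 63 21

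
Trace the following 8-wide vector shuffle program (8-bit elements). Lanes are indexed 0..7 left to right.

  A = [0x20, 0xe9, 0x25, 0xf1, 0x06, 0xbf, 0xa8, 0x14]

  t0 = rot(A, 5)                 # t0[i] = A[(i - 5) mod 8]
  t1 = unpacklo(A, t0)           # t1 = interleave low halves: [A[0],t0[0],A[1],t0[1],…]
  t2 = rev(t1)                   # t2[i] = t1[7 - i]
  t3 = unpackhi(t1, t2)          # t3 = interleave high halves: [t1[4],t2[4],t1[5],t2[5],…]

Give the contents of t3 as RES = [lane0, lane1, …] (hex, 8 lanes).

RES = [ 0x25  0x06  0xbf  0xe9  0xf1  0xf1  0xa8  0x20 ]

  t0: f1 06 bf a8 14 20 e9 25
  t1: 20 f1 e9 06 25 bf f1 a8
  t2: a8 f1 bf 25 06 e9 f1 20
  t3: 25 06 bf e9 f1 f1 a8 20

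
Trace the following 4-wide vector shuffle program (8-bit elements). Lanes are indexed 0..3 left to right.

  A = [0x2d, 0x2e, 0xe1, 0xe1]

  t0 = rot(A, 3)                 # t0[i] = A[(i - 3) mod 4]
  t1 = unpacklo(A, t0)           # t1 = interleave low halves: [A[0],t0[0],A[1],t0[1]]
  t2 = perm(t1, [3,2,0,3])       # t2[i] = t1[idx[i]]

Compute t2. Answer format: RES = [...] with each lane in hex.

→ t0 |2e|e1|e1|2d|
→ t1 |2d|2e|2e|e1|
→ t2 |e1|2e|2d|e1|

RES = [0xe1, 0x2e, 0x2d, 0xe1]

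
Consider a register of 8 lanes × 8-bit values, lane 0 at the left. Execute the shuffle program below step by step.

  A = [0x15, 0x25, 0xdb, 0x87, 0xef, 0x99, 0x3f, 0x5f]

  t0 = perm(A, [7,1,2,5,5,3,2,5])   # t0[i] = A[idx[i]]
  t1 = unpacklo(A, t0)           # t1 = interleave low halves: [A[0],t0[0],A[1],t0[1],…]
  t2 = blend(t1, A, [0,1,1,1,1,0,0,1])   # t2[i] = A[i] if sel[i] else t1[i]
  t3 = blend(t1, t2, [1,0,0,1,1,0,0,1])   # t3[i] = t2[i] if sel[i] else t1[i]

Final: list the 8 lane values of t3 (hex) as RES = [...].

  t0: 5f 25 db 99 99 87 db 99
  t1: 15 5f 25 25 db db 87 99
  t2: 15 25 db 87 ef db 87 5f
  t3: 15 5f 25 87 ef db 87 5f

RES = [0x15, 0x5f, 0x25, 0x87, 0xef, 0xdb, 0x87, 0x5f]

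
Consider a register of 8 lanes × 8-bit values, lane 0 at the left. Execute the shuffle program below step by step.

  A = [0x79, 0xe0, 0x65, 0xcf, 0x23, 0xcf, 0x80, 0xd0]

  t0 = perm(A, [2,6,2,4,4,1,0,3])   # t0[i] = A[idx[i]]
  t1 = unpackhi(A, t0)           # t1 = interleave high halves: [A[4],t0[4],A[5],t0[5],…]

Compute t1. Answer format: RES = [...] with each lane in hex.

RES = [0x23, 0x23, 0xcf, 0xe0, 0x80, 0x79, 0xd0, 0xcf]

→ t0 |65|80|65|23|23|e0|79|cf|
→ t1 |23|23|cf|e0|80|79|d0|cf|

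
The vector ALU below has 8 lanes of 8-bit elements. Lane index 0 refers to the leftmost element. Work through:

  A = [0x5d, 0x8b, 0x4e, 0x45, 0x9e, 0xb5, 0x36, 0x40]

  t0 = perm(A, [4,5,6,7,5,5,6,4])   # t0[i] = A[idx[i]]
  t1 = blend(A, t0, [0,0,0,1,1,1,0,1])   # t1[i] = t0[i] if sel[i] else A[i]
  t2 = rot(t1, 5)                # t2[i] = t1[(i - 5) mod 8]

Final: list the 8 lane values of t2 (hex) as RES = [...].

RES = [0x40, 0xb5, 0xb5, 0x36, 0x9e, 0x5d, 0x8b, 0x4e]

t0 = [0x9e, 0xb5, 0x36, 0x40, 0xb5, 0xb5, 0x36, 0x9e]
t1 = [0x5d, 0x8b, 0x4e, 0x40, 0xb5, 0xb5, 0x36, 0x9e]
t2 = [0x40, 0xb5, 0xb5, 0x36, 0x9e, 0x5d, 0x8b, 0x4e]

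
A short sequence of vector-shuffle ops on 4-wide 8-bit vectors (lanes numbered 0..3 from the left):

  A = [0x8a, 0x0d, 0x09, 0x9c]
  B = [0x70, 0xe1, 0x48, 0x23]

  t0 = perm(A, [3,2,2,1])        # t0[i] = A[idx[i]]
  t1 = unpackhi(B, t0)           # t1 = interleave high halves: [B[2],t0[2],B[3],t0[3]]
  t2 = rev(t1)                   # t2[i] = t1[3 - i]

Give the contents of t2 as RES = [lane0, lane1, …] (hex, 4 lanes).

RES = [0x0d, 0x23, 0x09, 0x48]

→ t0 |9c|09|09|0d|
→ t1 |48|09|23|0d|
→ t2 |0d|23|09|48|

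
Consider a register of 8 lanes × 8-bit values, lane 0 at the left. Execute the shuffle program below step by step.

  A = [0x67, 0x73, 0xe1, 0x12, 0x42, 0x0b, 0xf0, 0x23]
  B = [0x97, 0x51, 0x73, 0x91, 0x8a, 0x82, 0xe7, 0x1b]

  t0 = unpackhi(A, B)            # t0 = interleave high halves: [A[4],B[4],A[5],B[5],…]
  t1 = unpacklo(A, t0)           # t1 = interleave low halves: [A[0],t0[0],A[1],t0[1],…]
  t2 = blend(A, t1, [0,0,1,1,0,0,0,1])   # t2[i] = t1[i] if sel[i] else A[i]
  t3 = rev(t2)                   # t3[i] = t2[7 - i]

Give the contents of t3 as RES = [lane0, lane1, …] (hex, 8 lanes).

  t0: 42 8a 0b 82 f0 e7 23 1b
  t1: 67 42 73 8a e1 0b 12 82
  t2: 67 73 73 8a 42 0b f0 82
  t3: 82 f0 0b 42 8a 73 73 67

RES = [0x82, 0xf0, 0x0b, 0x42, 0x8a, 0x73, 0x73, 0x67]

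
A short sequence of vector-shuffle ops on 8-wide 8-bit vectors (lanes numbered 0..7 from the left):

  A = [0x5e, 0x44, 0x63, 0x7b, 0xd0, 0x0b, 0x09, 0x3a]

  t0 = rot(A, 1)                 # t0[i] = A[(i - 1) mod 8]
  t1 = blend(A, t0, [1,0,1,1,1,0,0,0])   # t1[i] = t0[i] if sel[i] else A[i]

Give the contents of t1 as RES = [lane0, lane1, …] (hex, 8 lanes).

t0 = [0x3a, 0x5e, 0x44, 0x63, 0x7b, 0xd0, 0x0b, 0x09]
t1 = [0x3a, 0x44, 0x44, 0x63, 0x7b, 0x0b, 0x09, 0x3a]

RES = [0x3a, 0x44, 0x44, 0x63, 0x7b, 0x0b, 0x09, 0x3a]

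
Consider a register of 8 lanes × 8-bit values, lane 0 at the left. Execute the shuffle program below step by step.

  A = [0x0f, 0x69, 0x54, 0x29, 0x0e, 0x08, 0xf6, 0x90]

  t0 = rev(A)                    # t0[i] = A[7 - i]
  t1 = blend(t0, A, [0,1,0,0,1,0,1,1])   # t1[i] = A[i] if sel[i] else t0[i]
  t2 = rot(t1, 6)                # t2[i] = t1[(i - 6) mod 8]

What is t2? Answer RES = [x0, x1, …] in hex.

RES = [0x08, 0x0e, 0x0e, 0x54, 0xf6, 0x90, 0x90, 0x69]

t0 = [0x90, 0xf6, 0x08, 0x0e, 0x29, 0x54, 0x69, 0x0f]
t1 = [0x90, 0x69, 0x08, 0x0e, 0x0e, 0x54, 0xf6, 0x90]
t2 = [0x08, 0x0e, 0x0e, 0x54, 0xf6, 0x90, 0x90, 0x69]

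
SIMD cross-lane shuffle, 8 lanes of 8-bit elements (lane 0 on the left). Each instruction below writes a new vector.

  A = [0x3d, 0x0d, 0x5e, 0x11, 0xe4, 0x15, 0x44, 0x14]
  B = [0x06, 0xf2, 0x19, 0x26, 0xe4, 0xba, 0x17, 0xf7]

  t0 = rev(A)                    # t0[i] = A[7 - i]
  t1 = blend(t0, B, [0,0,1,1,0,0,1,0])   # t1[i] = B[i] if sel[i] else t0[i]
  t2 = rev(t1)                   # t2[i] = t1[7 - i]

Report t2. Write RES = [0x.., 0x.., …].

RES = [ 0x3d  0x17  0x5e  0x11  0x26  0x19  0x44  0x14 ]

  t0: 14 44 15 e4 11 5e 0d 3d
  t1: 14 44 19 26 11 5e 17 3d
  t2: 3d 17 5e 11 26 19 44 14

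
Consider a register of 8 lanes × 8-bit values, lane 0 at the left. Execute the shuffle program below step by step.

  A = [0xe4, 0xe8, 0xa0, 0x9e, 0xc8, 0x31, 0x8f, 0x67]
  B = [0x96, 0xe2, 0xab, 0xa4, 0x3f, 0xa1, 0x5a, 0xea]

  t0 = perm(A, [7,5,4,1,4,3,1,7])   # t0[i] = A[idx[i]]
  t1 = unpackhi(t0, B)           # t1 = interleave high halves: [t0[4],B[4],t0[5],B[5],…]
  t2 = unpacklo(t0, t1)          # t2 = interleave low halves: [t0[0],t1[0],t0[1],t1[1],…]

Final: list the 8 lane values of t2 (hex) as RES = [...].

  t0: 67 31 c8 e8 c8 9e e8 67
  t1: c8 3f 9e a1 e8 5a 67 ea
  t2: 67 c8 31 3f c8 9e e8 a1

RES = [ 0x67  0xc8  0x31  0x3f  0xc8  0x9e  0xe8  0xa1 ]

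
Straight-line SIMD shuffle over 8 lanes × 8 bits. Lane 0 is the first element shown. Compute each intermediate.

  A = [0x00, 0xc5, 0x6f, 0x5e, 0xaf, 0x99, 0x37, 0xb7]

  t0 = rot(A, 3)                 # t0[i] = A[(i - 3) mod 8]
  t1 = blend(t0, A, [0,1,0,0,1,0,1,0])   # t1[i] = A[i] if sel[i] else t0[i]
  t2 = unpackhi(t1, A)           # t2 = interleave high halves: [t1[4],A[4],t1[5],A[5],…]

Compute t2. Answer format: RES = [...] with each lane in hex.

→ t0 |99|37|b7|00|c5|6f|5e|af|
→ t1 |99|c5|b7|00|af|6f|37|af|
→ t2 |af|af|6f|99|37|37|af|b7|

RES = [ 0xaf  0xaf  0x6f  0x99  0x37  0x37  0xaf  0xb7 ]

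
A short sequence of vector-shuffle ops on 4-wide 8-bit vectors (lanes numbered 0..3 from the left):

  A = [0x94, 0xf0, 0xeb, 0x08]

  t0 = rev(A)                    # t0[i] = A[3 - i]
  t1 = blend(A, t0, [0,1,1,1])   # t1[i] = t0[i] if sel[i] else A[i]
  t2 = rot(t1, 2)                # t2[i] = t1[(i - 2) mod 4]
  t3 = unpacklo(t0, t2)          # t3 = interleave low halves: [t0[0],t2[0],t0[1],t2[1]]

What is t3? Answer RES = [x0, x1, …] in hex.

t0 = [0x08, 0xeb, 0xf0, 0x94]
t1 = [0x94, 0xeb, 0xf0, 0x94]
t2 = [0xf0, 0x94, 0x94, 0xeb]
t3 = [0x08, 0xf0, 0xeb, 0x94]

RES = [ 0x08  0xf0  0xeb  0x94 ]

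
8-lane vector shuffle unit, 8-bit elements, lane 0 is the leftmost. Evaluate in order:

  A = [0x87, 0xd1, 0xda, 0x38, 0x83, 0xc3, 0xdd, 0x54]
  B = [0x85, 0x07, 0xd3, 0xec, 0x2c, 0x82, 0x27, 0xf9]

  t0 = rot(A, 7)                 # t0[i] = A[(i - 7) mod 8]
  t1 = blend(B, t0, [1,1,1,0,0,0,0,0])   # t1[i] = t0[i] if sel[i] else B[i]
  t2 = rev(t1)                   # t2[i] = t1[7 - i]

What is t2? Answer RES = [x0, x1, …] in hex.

RES = [ 0xf9  0x27  0x82  0x2c  0xec  0x38  0xda  0xd1 ]

t0 = [0xd1, 0xda, 0x38, 0x83, 0xc3, 0xdd, 0x54, 0x87]
t1 = [0xd1, 0xda, 0x38, 0xec, 0x2c, 0x82, 0x27, 0xf9]
t2 = [0xf9, 0x27, 0x82, 0x2c, 0xec, 0x38, 0xda, 0xd1]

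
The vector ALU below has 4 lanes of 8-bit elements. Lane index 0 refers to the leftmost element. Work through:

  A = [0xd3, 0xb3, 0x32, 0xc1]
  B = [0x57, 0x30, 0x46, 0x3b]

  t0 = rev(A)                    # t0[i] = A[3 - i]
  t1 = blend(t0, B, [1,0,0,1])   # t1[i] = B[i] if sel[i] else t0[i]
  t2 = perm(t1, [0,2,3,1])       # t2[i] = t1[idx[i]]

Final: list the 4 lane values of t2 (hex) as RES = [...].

RES = [ 0x57  0xb3  0x3b  0x32 ]

  t0: c1 32 b3 d3
  t1: 57 32 b3 3b
  t2: 57 b3 3b 32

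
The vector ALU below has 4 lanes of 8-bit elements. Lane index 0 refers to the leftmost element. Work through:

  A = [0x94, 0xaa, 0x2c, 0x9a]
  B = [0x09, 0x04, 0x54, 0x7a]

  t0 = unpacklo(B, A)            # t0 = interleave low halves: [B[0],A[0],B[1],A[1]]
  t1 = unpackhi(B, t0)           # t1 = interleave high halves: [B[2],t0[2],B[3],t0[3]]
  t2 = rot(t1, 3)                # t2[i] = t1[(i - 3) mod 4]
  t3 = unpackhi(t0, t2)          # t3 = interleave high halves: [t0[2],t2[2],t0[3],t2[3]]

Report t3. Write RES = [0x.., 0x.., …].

RES = [ 0x04  0xaa  0xaa  0x54 ]

t0 = [0x09, 0x94, 0x04, 0xaa]
t1 = [0x54, 0x04, 0x7a, 0xaa]
t2 = [0x04, 0x7a, 0xaa, 0x54]
t3 = [0x04, 0xaa, 0xaa, 0x54]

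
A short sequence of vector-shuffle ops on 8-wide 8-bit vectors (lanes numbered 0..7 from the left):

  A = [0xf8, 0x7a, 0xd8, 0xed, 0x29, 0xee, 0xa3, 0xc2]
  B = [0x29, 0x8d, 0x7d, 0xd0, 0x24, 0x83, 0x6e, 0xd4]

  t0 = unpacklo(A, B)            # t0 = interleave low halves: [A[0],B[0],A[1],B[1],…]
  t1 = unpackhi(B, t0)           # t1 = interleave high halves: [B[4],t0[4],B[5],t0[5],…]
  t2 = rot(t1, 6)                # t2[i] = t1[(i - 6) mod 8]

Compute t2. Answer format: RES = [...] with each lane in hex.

  t0: f8 29 7a 8d d8 7d ed d0
  t1: 24 d8 83 7d 6e ed d4 d0
  t2: 83 7d 6e ed d4 d0 24 d8

RES = [0x83, 0x7d, 0x6e, 0xed, 0xd4, 0xd0, 0x24, 0xd8]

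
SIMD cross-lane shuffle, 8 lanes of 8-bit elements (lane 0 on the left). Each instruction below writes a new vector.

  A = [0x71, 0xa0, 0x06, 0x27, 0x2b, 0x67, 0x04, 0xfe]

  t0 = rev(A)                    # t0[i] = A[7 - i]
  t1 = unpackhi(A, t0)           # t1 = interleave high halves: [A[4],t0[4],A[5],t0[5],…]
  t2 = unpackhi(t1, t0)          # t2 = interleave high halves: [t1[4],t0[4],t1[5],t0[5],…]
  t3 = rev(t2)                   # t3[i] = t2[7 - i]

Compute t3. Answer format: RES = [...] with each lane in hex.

RES = [ 0x71  0x71  0xa0  0xfe  0x06  0xa0  0x27  0x04 ]

→ t0 |fe|04|67|2b|27|06|a0|71|
→ t1 |2b|27|67|06|04|a0|fe|71|
→ t2 |04|27|a0|06|fe|a0|71|71|
→ t3 |71|71|a0|fe|06|a0|27|04|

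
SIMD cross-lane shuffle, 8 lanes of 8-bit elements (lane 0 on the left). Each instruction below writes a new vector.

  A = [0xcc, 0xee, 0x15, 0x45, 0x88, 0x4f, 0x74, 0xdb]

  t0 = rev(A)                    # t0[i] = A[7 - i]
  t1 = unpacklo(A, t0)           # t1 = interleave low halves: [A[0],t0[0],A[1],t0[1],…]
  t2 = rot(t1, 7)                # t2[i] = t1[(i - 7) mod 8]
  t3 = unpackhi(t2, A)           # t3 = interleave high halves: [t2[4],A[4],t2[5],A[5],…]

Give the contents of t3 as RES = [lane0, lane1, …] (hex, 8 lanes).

RES = [0x4f, 0x88, 0x45, 0x4f, 0x88, 0x74, 0xcc, 0xdb]

→ t0 |db|74|4f|88|45|15|ee|cc|
→ t1 |cc|db|ee|74|15|4f|45|88|
→ t2 |db|ee|74|15|4f|45|88|cc|
→ t3 |4f|88|45|4f|88|74|cc|db|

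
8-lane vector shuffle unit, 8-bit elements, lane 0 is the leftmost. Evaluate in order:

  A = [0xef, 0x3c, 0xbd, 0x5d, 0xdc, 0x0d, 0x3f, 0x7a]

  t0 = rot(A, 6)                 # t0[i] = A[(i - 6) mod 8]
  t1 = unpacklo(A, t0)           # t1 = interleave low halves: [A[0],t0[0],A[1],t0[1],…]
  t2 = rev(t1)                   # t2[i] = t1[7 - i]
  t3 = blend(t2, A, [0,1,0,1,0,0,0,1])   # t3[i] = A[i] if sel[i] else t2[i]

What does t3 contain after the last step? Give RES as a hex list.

RES = [ 0x0d  0x3c  0xdc  0x5d  0x5d  0x3c  0xbd  0x7a ]

  t0: bd 5d dc 0d 3f 7a ef 3c
  t1: ef bd 3c 5d bd dc 5d 0d
  t2: 0d 5d dc bd 5d 3c bd ef
  t3: 0d 3c dc 5d 5d 3c bd 7a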